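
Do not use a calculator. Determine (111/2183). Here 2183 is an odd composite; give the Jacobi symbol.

Reciprocity: 111 ≡ 3 and 2183 ≡ 3 (mod 4), so (111/2183) = −(2183/111).
Reduce top mod 111: now compute (74/111).
Pull out 2: since 111 ≡ 7 (mod 8), (2/111) = +1.
Reciprocity: 37 ≡ 1 and 111 ≡ 3 (mod 4), so (37/111) = +(111/37).
Reduce top mod 37: now compute (0/37).
Top reduces to 0: gcd > 1, so the symbol is 0.

0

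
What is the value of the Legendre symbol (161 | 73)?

-1

Euler's criterion: (161/73) ≡ 15^36 (mod 73).
15^2 ≡ 6 (mod 73)
15^4 ≡ 36 (mod 73)
15^8 ≡ 55 (mod 73)
15^16 ≡ 32 (mod 73)
15^32 ≡ 2 (mod 73)
15^36 = 15^(32+4) ≡ 72 (mod 73).
Result is 72 ≡ −1, so (161/73) = −1.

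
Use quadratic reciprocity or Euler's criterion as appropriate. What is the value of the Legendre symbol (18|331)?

-1

Pull out 2: since 331 ≡ 3 (mod 8), (2/331) = -1.
Reciprocity: 9 ≡ 1 and 331 ≡ 3 (mod 4), so (9/331) = +(331/9).
Reduce top mod 9: now compute (7/9).
Reciprocity: 7 ≡ 3 and 9 ≡ 1 (mod 4), so (7/9) = +(9/7).
Reduce top mod 7: now compute (2/7).
Pull out 2: since 7 ≡ 7 (mod 8), (2/7) = +1.
Reached (1/7) = 1. Collecting the sign flips along the way, the symbol is -1.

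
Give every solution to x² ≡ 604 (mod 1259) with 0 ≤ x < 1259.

413, 846

Since 1259 ≡ 3 (mod 4), a square root of 604 is 604^((1259+1)/4) = 604^315 mod 1259.
Repeated squaring: 604^2≡965, 604^4≡824, 604^8≡375, 604^16≡876, 604^32≡645, 604^64≡555, 604^128≡829, 604^256≡1086 (mod 1259).
604^315 = 604^(256+32+16+8+2+1) ≡ 846 (mod 1259).
Check: 846² = 715716 ≡ 604 (mod 1259). The two roots are 413 and 846.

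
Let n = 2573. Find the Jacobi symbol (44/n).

-1

Pull out 2^2: since 2573 ≡ 5 (mod 8), (2/2573) = -1, so (2/2573)^2 = +1.
Reciprocity: 11 ≡ 3 and 2573 ≡ 1 (mod 4), so (11/2573) = +(2573/11).
Reduce top mod 11: now compute (10/11).
Pull out 2: since 11 ≡ 3 (mod 8), (2/11) = -1.
Reciprocity: 5 ≡ 1 and 11 ≡ 3 (mod 4), so (5/11) = +(11/5).
Reduce top mod 5: now compute (1/5).
Reached (1/5) = 1. Collecting the sign flips along the way, the symbol is -1.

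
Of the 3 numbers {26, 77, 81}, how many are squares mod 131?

2

(26/131) = -1 → non-residue.
(77/131) = +1 → QR.
(81/131) = +1 → QR.
Total quadratic residues among the 3: 2.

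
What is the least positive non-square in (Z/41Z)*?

3

(2/41) = +1, so 2 is a residue.
(3/41) = −1, so 3 is the smallest positive non-residue mod 41.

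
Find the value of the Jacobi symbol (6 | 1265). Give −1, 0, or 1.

-1

Pull out 2: since 1265 ≡ 1 (mod 8), (2/1265) = +1.
Reciprocity: 3 ≡ 3 and 1265 ≡ 1 (mod 4), so (3/1265) = +(1265/3).
Reduce top mod 3: now compute (2/3).
Pull out 2: since 3 ≡ 3 (mod 8), (2/3) = -1.
Reached (1/3) = 1. Collecting the sign flips along the way, the symbol is -1.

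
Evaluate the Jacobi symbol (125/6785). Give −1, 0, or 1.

0

Reciprocity: 125 ≡ 1 and 6785 ≡ 1 (mod 4), so (125/6785) = +(6785/125).
Reduce top mod 125: now compute (35/125).
Reciprocity: 35 ≡ 3 and 125 ≡ 1 (mod 4), so (35/125) = +(125/35).
Reduce top mod 35: now compute (20/35).
Pull out 2^2: since 35 ≡ 3 (mod 8), (2/35) = -1, so (2/35)^2 = +1.
Reciprocity: 5 ≡ 1 and 35 ≡ 3 (mod 4), so (5/35) = +(35/5).
Reduce top mod 5: now compute (0/5).
Top reduces to 0: gcd > 1, so the symbol is 0.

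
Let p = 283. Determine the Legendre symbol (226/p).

Pull out 2: since 283 ≡ 3 (mod 8), (2/283) = -1.
Reciprocity: 113 ≡ 1 and 283 ≡ 3 (mod 4), so (113/283) = +(283/113).
Reduce top mod 113: now compute (57/113).
Reciprocity: 57 ≡ 1 and 113 ≡ 1 (mod 4), so (57/113) = +(113/57).
Reduce top mod 57: now compute (56/57).
Pull out 2^3: since 57 ≡ 1 (mod 8), (2/57) = +1, so (2/57)^3 = +1.
Reciprocity: 7 ≡ 3 and 57 ≡ 1 (mod 4), so (7/57) = +(57/7).
Reduce top mod 7: now compute (1/7).
Reached (1/7) = 1. Collecting the sign flips along the way, the symbol is -1.

-1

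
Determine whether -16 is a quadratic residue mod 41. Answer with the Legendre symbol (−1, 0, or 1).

Euler's criterion: (-16/41) ≡ 25^20 (mod 41).
25^2 ≡ 10 (mod 41)
25^4 ≡ 18 (mod 41)
25^8 ≡ 37 (mod 41)
25^16 ≡ 16 (mod 41)
25^20 = 25^(16+4) ≡ 1 (mod 41).
Result is 1, so (-16/41) = 1.

1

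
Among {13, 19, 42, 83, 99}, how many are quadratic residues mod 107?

5

(13/107) = +1 → QR.
(19/107) = +1 → QR.
(42/107) = +1 → QR.
(83/107) = +1 → QR.
(99/107) = +1 → QR.
Total quadratic residues among the 5: 5.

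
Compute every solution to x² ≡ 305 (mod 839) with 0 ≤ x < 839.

Since 839 ≡ 3 (mod 4), a square root of 305 is 305^((839+1)/4) = 305^210 mod 839.
Repeated squaring: 305^2≡735, 305^4≡748, 305^8≡730, 305^16≡135, 305^32≡606, 305^64≡593, 305^128≡108 (mod 839).
305^210 = 305^(128+64+16+2) ≡ 354 (mod 839).
Check: 354² = 125316 ≡ 305 (mod 839). The two roots are 354 and 485.

354, 485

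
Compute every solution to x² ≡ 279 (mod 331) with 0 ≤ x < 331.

96, 235

Since 331 ≡ 3 (mod 4), a square root of 279 is 279^((331+1)/4) = 279^83 mod 331.
Repeated squaring: 279^2≡56, 279^4≡157, 279^8≡155, 279^16≡193, 279^32≡177, 279^64≡215 (mod 331).
279^83 = 279^(64+16+2+1) ≡ 96 (mod 331).
Check: 96² = 9216 ≡ 279 (mod 331). The two roots are 96 and 235.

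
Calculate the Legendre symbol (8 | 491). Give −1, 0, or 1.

Euler's criterion: (8/491) ≡ 8^245 (mod 491).
8^2 ≡ 64 (mod 491)
8^4 ≡ 168 (mod 491)
8^8 ≡ 237 (mod 491)
8^16 ≡ 195 (mod 491)
8^32 ≡ 218 (mod 491)
8^64 ≡ 388 (mod 491)
8^128 ≡ 298 (mod 491)
8^245 = 8^(128+64+32+16+4+1) ≡ 490 (mod 491).
Result is 490 ≡ −1, so (8/491) = −1.

-1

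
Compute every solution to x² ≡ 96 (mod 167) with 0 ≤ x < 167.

Since 167 ≡ 3 (mod 4), a square root of 96 is 96^((167+1)/4) = 96^42 mod 167.
Repeated squaring: 96^2≡31, 96^4≡126, 96^8≡11, 96^16≡121, 96^32≡112 (mod 167).
96^42 = 96^(32+8+2) ≡ 116 (mod 167).
Check: 116² = 13456 ≡ 96 (mod 167). The two roots are 51 and 116.

51, 116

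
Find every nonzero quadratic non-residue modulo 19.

2 3 8 10 12 13 14 15 18

Square k = 1,…,9 (k and 19−k give the same square):
1²=1, 2²=4, 3²=9, 4²=16, 5²≡6, 6²≡17, 7²≡11, 8²≡7, 9²≡5 (mod 19).
The residues are {1, 4, 5, 6, 7, 9, 11, 16, 17}; the non-residues are the remaining 9 nonzero classes.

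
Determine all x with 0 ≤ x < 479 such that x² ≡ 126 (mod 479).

Since 479 ≡ 3 (mod 4), a square root of 126 is 126^((479+1)/4) = 126^120 mod 479.
Repeated squaring: 126^2≡69, 126^4≡450, 126^8≡362, 126^16≡277, 126^32≡89, 126^64≡257 (mod 479).
126^120 = 126^(64+32+16+8) ≡ 242 (mod 479).
Check: 242² = 58564 ≡ 126 (mod 479). The two roots are 237 and 242.

237, 242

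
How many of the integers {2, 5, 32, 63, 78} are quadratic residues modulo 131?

(2/131) = -1 → non-residue.
(5/131) = +1 → QR.
(32/131) = -1 → non-residue.
(63/131) = +1 → QR.
(78/131) = -1 → non-residue.
Total quadratic residues among the 5: 2.

2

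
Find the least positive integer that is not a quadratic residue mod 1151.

13

(2/1151) = +1, so 2 is a residue.
(3/1151) = +1, so 3 is a residue.
(4/1151) = +1, so 4 is a residue.
(5/1151) = +1, so 5 is a residue.
(6/1151) = +1, so 6 is a residue.
(7/1151) = +1, so 7 is a residue.
(8/1151) = +1, so 8 is a residue.
(9/1151) = +1, so 9 is a residue.
(10/1151) = +1, so 10 is a residue.
(11/1151) = +1, so 11 is a residue.
(12/1151) = +1, so 12 is a residue.
(13/1151) = −1, so 13 is the smallest positive non-residue mod 1151.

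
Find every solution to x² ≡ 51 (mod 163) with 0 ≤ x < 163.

41, 122

Since 163 ≡ 3 (mod 4), a square root of 51 is 51^((163+1)/4) = 51^41 mod 163.
Repeated squaring: 51^2≡156, 51^4≡49, 51^8≡119, 51^16≡143, 51^32≡74 (mod 163).
51^41 = 51^(32+8+1) ≡ 41 (mod 163).
Check: 41² = 1681 ≡ 51 (mod 163). The two roots are 41 and 122.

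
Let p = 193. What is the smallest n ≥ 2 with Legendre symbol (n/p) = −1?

5

(2/193) = +1, so 2 is a residue.
(3/193) = +1, so 3 is a residue.
(4/193) = +1, so 4 is a residue.
(5/193) = −1, so 5 is the smallest positive non-residue mod 193.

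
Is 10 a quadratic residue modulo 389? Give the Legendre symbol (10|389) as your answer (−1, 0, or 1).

-1

Euler's criterion: (10/389) ≡ 10^194 (mod 389).
10^2 ≡ 100 (mod 389)
10^4 ≡ 275 (mod 389)
10^8 ≡ 159 (mod 389)
10^16 ≡ 385 (mod 389)
10^32 ≡ 16 (mod 389)
10^64 ≡ 256 (mod 389)
10^128 ≡ 184 (mod 389)
10^194 = 10^(128+64+2) ≡ 388 (mod 389).
Result is 388 ≡ −1, so (10/389) = −1.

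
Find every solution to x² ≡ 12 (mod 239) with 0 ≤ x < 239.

Since 239 ≡ 3 (mod 4), a square root of 12 is 12^((239+1)/4) = 12^60 mod 239.
Repeated squaring: 12^2≡144, 12^4≡182, 12^8≡142, 12^16≡88, 12^32≡96 (mod 239).
12^60 = 12^(32+16+8+4) ≡ 27 (mod 239).
Check: 27² = 729 ≡ 12 (mod 239). The two roots are 27 and 212.

27, 212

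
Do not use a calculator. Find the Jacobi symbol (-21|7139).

First reduce: -21 ≡ 7118 (mod 7139).
Pull out 2: since 7139 ≡ 3 (mod 8), (2/7139) = -1.
Reciprocity: 3559 ≡ 3 and 7139 ≡ 3 (mod 4), so (3559/7139) = −(7139/3559).
Reduce top mod 3559: now compute (21/3559).
Reciprocity: 21 ≡ 1 and 3559 ≡ 3 (mod 4), so (21/3559) = +(3559/21).
Reduce top mod 21: now compute (10/21).
Pull out 2: since 21 ≡ 5 (mod 8), (2/21) = -1.
Reciprocity: 5 ≡ 1 and 21 ≡ 1 (mod 4), so (5/21) = +(21/5).
Reduce top mod 5: now compute (1/5).
Reached (1/5) = 1. Collecting the sign flips along the way, the symbol is -1.

-1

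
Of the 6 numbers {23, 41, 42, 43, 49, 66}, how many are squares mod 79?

(23/79) = +1 → QR.
(41/79) = -1 → non-residue.
(42/79) = +1 → QR.
(43/79) = -1 → non-residue.
(49/79) = +1 → QR.
(66/79) = -1 → non-residue.
Total quadratic residues among the 6: 3.

3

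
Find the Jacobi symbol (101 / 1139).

Reciprocity: 101 ≡ 1 and 1139 ≡ 3 (mod 4), so (101/1139) = +(1139/101).
Reduce top mod 101: now compute (28/101).
Pull out 2^2: since 101 ≡ 5 (mod 8), (2/101) = -1, so (2/101)^2 = +1.
Reciprocity: 7 ≡ 3 and 101 ≡ 1 (mod 4), so (7/101) = +(101/7).
Reduce top mod 7: now compute (3/7).
Reciprocity: 3 ≡ 3 and 7 ≡ 3 (mod 4), so (3/7) = −(7/3).
Reduce top mod 3: now compute (1/3).
Reached (1/3) = 1. Collecting the sign flips along the way, the symbol is -1.

-1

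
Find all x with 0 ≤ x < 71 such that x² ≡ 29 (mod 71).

10, 61

Since 71 ≡ 3 (mod 4), a square root of 29 is 29^((71+1)/4) = 29^18 mod 71.
Repeated squaring: 29^2≡60, 29^4≡50, 29^8≡15, 29^16≡12 (mod 71).
29^18 = 29^(16+2) ≡ 10 (mod 71).
Check: 10² = 100 ≡ 29 (mod 71). The two roots are 10 and 61.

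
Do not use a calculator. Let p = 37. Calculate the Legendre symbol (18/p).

-1

Pull out 2: since 37 ≡ 5 (mod 8), (2/37) = -1.
Reciprocity: 9 ≡ 1 and 37 ≡ 1 (mod 4), so (9/37) = +(37/9).
Reduce top mod 9: now compute (1/9).
Reached (1/9) = 1. Collecting the sign flips along the way, the symbol is -1.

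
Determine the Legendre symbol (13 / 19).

-1

Reciprocity: 13 ≡ 1 and 19 ≡ 3 (mod 4), so (13/19) = +(19/13).
Reduce top mod 13: now compute (6/13).
Pull out 2: since 13 ≡ 5 (mod 8), (2/13) = -1.
Reciprocity: 3 ≡ 3 and 13 ≡ 1 (mod 4), so (3/13) = +(13/3).
Reduce top mod 3: now compute (1/3).
Reached (1/3) = 1. Collecting the sign flips along the way, the symbol is -1.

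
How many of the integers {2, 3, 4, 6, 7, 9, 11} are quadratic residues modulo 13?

(2/13) = -1 → non-residue.
(3/13) = +1 → QR.
(4/13) = +1 → QR.
(6/13) = -1 → non-residue.
(7/13) = -1 → non-residue.
(9/13) = +1 → QR.
(11/13) = -1 → non-residue.
Total quadratic residues among the 7: 3.

3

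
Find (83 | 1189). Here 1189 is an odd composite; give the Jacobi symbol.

1

Reciprocity: 83 ≡ 3 and 1189 ≡ 1 (mod 4), so (83/1189) = +(1189/83).
Reduce top mod 83: now compute (27/83).
Reciprocity: 27 ≡ 3 and 83 ≡ 3 (mod 4), so (27/83) = −(83/27).
Reduce top mod 27: now compute (2/27).
Pull out 2: since 27 ≡ 3 (mod 8), (2/27) = -1.
Reached (1/27) = 1. Collecting the sign flips along the way, the symbol is +1.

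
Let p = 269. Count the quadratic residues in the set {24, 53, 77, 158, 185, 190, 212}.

5

(24/269) = +1 → QR.
(53/269) = +1 → QR.
(77/269) = -1 → non-residue.
(158/269) = -1 → non-residue.
(185/269) = +1 → QR.
(190/269) = +1 → QR.
(212/269) = +1 → QR.
Total quadratic residues among the 7: 5.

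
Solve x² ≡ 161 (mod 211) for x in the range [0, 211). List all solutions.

Since 211 ≡ 3 (mod 4), a square root of 161 is 161^((211+1)/4) = 161^53 mod 211.
Repeated squaring: 161^2≡179, 161^4≡180, 161^8≡117, 161^16≡185, 161^32≡43 (mod 211).
161^53 = 161^(32+16+4+1) ≡ 43 (mod 211).
Check: 43² = 1849 ≡ 161 (mod 211). The two roots are 43 and 168.

43, 168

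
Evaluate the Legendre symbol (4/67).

1

Pull out 2^2: since 67 ≡ 3 (mod 8), (2/67) = -1, so (2/67)^2 = +1.
Reached (1/67) = 1. Collecting the sign flips along the way, the symbol is +1.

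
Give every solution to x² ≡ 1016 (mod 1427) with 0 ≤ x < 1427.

82, 1345

Since 1427 ≡ 3 (mod 4), a square root of 1016 is 1016^((1427+1)/4) = 1016^357 mod 1427.
Repeated squaring: 1016^2≡535, 1016^4≡825, 1016^8≡1373, 1016^16≡62, 1016^32≡990, 1016^64≡1178, 1016^128≡640, 1016^256≡51 (mod 1427).
1016^357 = 1016^(256+64+32+4+1) ≡ 1345 (mod 1427).
Check: 1345² = 1809025 ≡ 1016 (mod 1427). The two roots are 82 and 1345.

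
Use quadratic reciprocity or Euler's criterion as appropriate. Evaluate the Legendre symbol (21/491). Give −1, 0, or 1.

Reciprocity: 21 ≡ 1 and 491 ≡ 3 (mod 4), so (21/491) = +(491/21).
Reduce top mod 21: now compute (8/21).
Pull out 2^3: since 21 ≡ 5 (mod 8), (2/21) = -1, so (2/21)^3 = -1.
Reached (1/21) = 1. Collecting the sign flips along the way, the symbol is -1.

-1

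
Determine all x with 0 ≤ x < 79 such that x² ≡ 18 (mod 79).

27, 52

Since 79 ≡ 3 (mod 4), a square root of 18 is 18^((79+1)/4) = 18^20 mod 79.
Repeated squaring: 18^2≡8, 18^4≡64, 18^8≡67, 18^16≡65 (mod 79).
18^20 = 18^(16+4) ≡ 52 (mod 79).
Check: 52² = 2704 ≡ 18 (mod 79). The two roots are 27 and 52.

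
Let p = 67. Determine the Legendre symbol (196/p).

Euler's criterion: (196/67) ≡ 62^33 (mod 67).
62^2 ≡ 25 (mod 67)
62^4 ≡ 22 (mod 67)
62^8 ≡ 15 (mod 67)
62^16 ≡ 24 (mod 67)
62^32 ≡ 40 (mod 67)
62^33 = 62^(32+1) ≡ 1 (mod 67).
Result is 1, so (196/67) = 1.

1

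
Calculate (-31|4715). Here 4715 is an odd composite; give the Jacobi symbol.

-1

First reduce: -31 ≡ 4684 (mod 4715).
Pull out 2^2: since 4715 ≡ 3 (mod 8), (2/4715) = -1, so (2/4715)^2 = +1.
Reciprocity: 1171 ≡ 3 and 4715 ≡ 3 (mod 4), so (1171/4715) = −(4715/1171).
Reduce top mod 1171: now compute (31/1171).
Reciprocity: 31 ≡ 3 and 1171 ≡ 3 (mod 4), so (31/1171) = −(1171/31).
Reduce top mod 31: now compute (24/31).
Pull out 2^3: since 31 ≡ 7 (mod 8), (2/31) = +1, so (2/31)^3 = +1.
Reciprocity: 3 ≡ 3 and 31 ≡ 3 (mod 4), so (3/31) = −(31/3).
Reduce top mod 3: now compute (1/3).
Reached (1/3) = 1. Collecting the sign flips along the way, the symbol is -1.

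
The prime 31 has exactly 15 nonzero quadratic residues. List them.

1 2 4 5 7 8 9 10 14 16 18 19 20 25 28

Square k = 1,…,15 (k and 31−k give the same square):
1²=1, 2²=4, 3²=9, 4²=16, 5²=25, 6²≡5, 7²≡18, 8²≡2, 9²≡19, 10²≡7, 11²≡28, 12²≡20, 13²≡14, 14²≡10, 15²≡8 (mod 31).
So the quadratic residues mod 31 are {1, 2, 4, 5, 7, 8, 9, 10, 14, 16, 18, 19, 20, 25, 28}.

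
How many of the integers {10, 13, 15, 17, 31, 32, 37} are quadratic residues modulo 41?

4

(10/41) = +1 → QR.
(13/41) = -1 → non-residue.
(15/41) = -1 → non-residue.
(17/41) = -1 → non-residue.
(31/41) = +1 → QR.
(32/41) = +1 → QR.
(37/41) = +1 → QR.
Total quadratic residues among the 7: 4.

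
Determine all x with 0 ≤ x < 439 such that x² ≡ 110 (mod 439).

219, 220

Since 439 ≡ 3 (mod 4), a square root of 110 is 110^((439+1)/4) = 110^110 mod 439.
Repeated squaring: 110^2≡247, 110^4≡427, 110^8≡144, 110^16≡103, 110^32≡73, 110^64≡61 (mod 439).
110^110 = 110^(64+32+8+4+2) ≡ 220 (mod 439).
Check: 220² = 48400 ≡ 110 (mod 439). The two roots are 219 and 220.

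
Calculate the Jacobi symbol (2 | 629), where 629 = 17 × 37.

-1

Pull out 2: since 629 ≡ 5 (mod 8), (2/629) = -1.
Reached (1/629) = 1. Collecting the sign flips along the way, the symbol is -1.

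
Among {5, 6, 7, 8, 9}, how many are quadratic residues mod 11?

2

(5/11) = +1 → QR.
(6/11) = -1 → non-residue.
(7/11) = -1 → non-residue.
(8/11) = -1 → non-residue.
(9/11) = +1 → QR.
Total quadratic residues among the 5: 2.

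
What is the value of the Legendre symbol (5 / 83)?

-1

Reciprocity: 5 ≡ 1 and 83 ≡ 3 (mod 4), so (5/83) = +(83/5).
Reduce top mod 5: now compute (3/5).
Reciprocity: 3 ≡ 3 and 5 ≡ 1 (mod 4), so (3/5) = +(5/3).
Reduce top mod 3: now compute (2/3).
Pull out 2: since 3 ≡ 3 (mod 8), (2/3) = -1.
Reached (1/3) = 1. Collecting the sign flips along the way, the symbol is -1.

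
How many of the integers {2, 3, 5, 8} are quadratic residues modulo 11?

(2/11) = -1 → non-residue.
(3/11) = +1 → QR.
(5/11) = +1 → QR.
(8/11) = -1 → non-residue.
Total quadratic residues among the 4: 2.

2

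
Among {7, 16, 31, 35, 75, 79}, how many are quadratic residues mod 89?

2

(7/89) = -1 → non-residue.
(16/89) = +1 → QR.
(31/89) = -1 → non-residue.
(35/89) = -1 → non-residue.
(75/89) = -1 → non-residue.
(79/89) = +1 → QR.
Total quadratic residues among the 6: 2.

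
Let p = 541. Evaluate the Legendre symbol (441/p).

Reciprocity: 441 ≡ 1 and 541 ≡ 1 (mod 4), so (441/541) = +(541/441).
Reduce top mod 441: now compute (100/441).
Pull out 2^2: since 441 ≡ 1 (mod 8), (2/441) = +1, so (2/441)^2 = +1.
Reciprocity: 25 ≡ 1 and 441 ≡ 1 (mod 4), so (25/441) = +(441/25).
Reduce top mod 25: now compute (16/25).
Pull out 2^4: since 25 ≡ 1 (mod 8), (2/25) = +1, so (2/25)^4 = +1.
Reached (1/25) = 1. Collecting the sign flips along the way, the symbol is +1.

1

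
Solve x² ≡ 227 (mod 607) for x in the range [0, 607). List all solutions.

Since 607 ≡ 3 (mod 4), a square root of 227 is 227^((607+1)/4) = 227^152 mod 607.
Repeated squaring: 227^2≡541, 227^4≡107, 227^8≡523, 227^16≡379, 227^32≡389, 227^64≡178, 227^128≡120 (mod 607).
227^152 = 227^(128+16+8) ≡ 138 (mod 607).
Check: 138² = 19044 ≡ 227 (mod 607). The two roots are 138 and 469.

138, 469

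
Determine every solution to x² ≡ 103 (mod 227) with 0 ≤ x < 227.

Since 227 ≡ 3 (mod 4), a square root of 103 is 103^((227+1)/4) = 103^57 mod 227.
Repeated squaring: 103^2≡167, 103^4≡195, 103^8≡116, 103^16≡63, 103^32≡110 (mod 227).
103^57 = 103^(32+16+8+1) ≡ 28 (mod 227).
Check: 28² = 784 ≡ 103 (mod 227). The two roots are 28 and 199.

28, 199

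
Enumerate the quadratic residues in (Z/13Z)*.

Square k = 1,…,6 (k and 13−k give the same square):
1²=1, 2²=4, 3²=9, 4²≡3, 5²≡12, 6²≡10 (mod 13).
So the quadratic residues mod 13 are {1, 3, 4, 9, 10, 12}.

1,3,4,9,10,12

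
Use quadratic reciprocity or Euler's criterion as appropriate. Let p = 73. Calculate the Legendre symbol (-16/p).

Euler's criterion: (-16/73) ≡ 57^36 (mod 73).
57^2 ≡ 37 (mod 73)
57^4 ≡ 55 (mod 73)
57^8 ≡ 32 (mod 73)
57^16 ≡ 2 (mod 73)
57^32 ≡ 4 (mod 73)
57^36 = 57^(32+4) ≡ 1 (mod 73).
Result is 1, so (-16/73) = 1.

1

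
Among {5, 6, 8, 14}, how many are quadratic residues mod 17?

(5/17) = -1 → non-residue.
(6/17) = -1 → non-residue.
(8/17) = +1 → QR.
(14/17) = -1 → non-residue.
Total quadratic residues among the 4: 1.

1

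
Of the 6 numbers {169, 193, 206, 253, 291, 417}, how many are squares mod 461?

(169/461) = +1 → QR.
(193/461) = +1 → QR.
(206/461) = -1 → non-residue.
(253/461) = -1 → non-residue.
(291/461) = -1 → non-residue.
(417/461) = -1 → non-residue.
Total quadratic residues among the 6: 2.

2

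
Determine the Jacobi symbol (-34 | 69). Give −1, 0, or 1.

-1

First reduce: -34 ≡ 35 (mod 69).
Reciprocity: 35 ≡ 3 and 69 ≡ 1 (mod 4), so (35/69) = +(69/35).
Reduce top mod 35: now compute (34/35).
Pull out 2: since 35 ≡ 3 (mod 8), (2/35) = -1.
Reciprocity: 17 ≡ 1 and 35 ≡ 3 (mod 4), so (17/35) = +(35/17).
Reduce top mod 17: now compute (1/17).
Reached (1/17) = 1. Collecting the sign flips along the way, the symbol is -1.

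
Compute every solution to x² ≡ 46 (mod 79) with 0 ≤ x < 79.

Since 79 ≡ 3 (mod 4), a square root of 46 is 46^((79+1)/4) = 46^20 mod 79.
Repeated squaring: 46^2≡62, 46^4≡52, 46^8≡18, 46^16≡8 (mod 79).
46^20 = 46^(16+4) ≡ 21 (mod 79).
Check: 21² = 441 ≡ 46 (mod 79). The two roots are 21 and 58.

21, 58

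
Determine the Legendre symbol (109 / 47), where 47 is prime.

-1

First reduce: 109 ≡ 15 (mod 47).
Reciprocity: 15 ≡ 3 and 47 ≡ 3 (mod 4), so (15/47) = −(47/15).
Reduce top mod 15: now compute (2/15).
Pull out 2: since 15 ≡ 7 (mod 8), (2/15) = +1.
Reached (1/15) = 1. Collecting the sign flips along the way, the symbol is -1.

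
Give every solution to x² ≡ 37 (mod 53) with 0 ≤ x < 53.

53 ≡ 1 (mod 4), so we find a root by search.
Trying successive values, 14² = 196 ≡ 37 (mod 53). The other root is 53 − 14 = 39.

14, 39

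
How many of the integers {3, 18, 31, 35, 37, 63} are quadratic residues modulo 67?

2

(3/67) = -1 → non-residue.
(18/67) = -1 → non-residue.
(31/67) = -1 → non-residue.
(35/67) = +1 → QR.
(37/67) = +1 → QR.
(63/67) = -1 → non-residue.
Total quadratic residues among the 6: 2.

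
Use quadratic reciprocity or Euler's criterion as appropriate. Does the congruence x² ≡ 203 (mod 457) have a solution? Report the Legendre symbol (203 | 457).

Reciprocity: 203 ≡ 3 and 457 ≡ 1 (mod 4), so (203/457) = +(457/203).
Reduce top mod 203: now compute (51/203).
Reciprocity: 51 ≡ 3 and 203 ≡ 3 (mod 4), so (51/203) = −(203/51).
Reduce top mod 51: now compute (50/51).
Pull out 2: since 51 ≡ 3 (mod 8), (2/51) = -1.
Reciprocity: 25 ≡ 1 and 51 ≡ 3 (mod 4), so (25/51) = +(51/25).
Reduce top mod 25: now compute (1/25).
Reached (1/25) = 1. Collecting the sign flips along the way, the symbol is +1.

1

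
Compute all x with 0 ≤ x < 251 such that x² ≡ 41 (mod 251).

Since 251 ≡ 3 (mod 4), a square root of 41 is 41^((251+1)/4) = 41^63 mod 251.
Repeated squaring: 41^2≡175, 41^4≡3, 41^8≡9, 41^16≡81, 41^32≡35 (mod 251).
41^63 = 41^(32+16+8+4+2+1) ≡ 36 (mod 251).
Check: 36² = 1296 ≡ 41 (mod 251). The two roots are 36 and 215.

36, 215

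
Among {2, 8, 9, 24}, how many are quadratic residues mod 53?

2

(2/53) = -1 → non-residue.
(8/53) = -1 → non-residue.
(9/53) = +1 → QR.
(24/53) = +1 → QR.
Total quadratic residues among the 4: 2.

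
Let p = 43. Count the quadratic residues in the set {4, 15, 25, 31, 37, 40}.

(4/43) = +1 → QR.
(15/43) = +1 → QR.
(25/43) = +1 → QR.
(31/43) = +1 → QR.
(37/43) = -1 → non-residue.
(40/43) = +1 → QR.
Total quadratic residues among the 6: 5.

5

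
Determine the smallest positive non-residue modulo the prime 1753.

5

(2/1753) = +1, so 2 is a residue.
(3/1753) = +1, so 3 is a residue.
(4/1753) = +1, so 4 is a residue.
(5/1753) = −1, so 5 is the smallest positive non-residue mod 1753.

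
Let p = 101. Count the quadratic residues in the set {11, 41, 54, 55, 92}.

(11/101) = -1 → non-residue.
(41/101) = -1 → non-residue.
(54/101) = +1 → QR.
(55/101) = -1 → non-residue.
(92/101) = +1 → QR.
Total quadratic residues among the 5: 2.

2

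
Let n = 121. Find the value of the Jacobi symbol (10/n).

1

Pull out 2: since 121 ≡ 1 (mod 8), (2/121) = +1.
Reciprocity: 5 ≡ 1 and 121 ≡ 1 (mod 4), so (5/121) = +(121/5).
Reduce top mod 5: now compute (1/5).
Reached (1/5) = 1. Collecting the sign flips along the way, the symbol is +1.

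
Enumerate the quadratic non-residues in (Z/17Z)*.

Square k = 1,…,8 (k and 17−k give the same square):
1²=1, 2²=4, 3²=9, 4²=16, 5²≡8, 6²≡2, 7²≡15, 8²≡13 (mod 17).
The residues are {1, 2, 4, 8, 9, 13, 15, 16}; the non-residues are the remaining 8 nonzero classes.

3, 5, 6, 7, 10, 11, 12, 14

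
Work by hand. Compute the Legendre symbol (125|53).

-1

Euler's criterion: (125/53) ≡ 19^26 (mod 53).
19^2 ≡ 43 (mod 53)
19^4 ≡ 47 (mod 53)
19^8 ≡ 36 (mod 53)
19^16 ≡ 24 (mod 53)
19^26 = 19^(16+8+2) ≡ 52 (mod 53).
Result is 52 ≡ −1, so (125/53) = −1.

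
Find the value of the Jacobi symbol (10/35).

Pull out 2: since 35 ≡ 3 (mod 8), (2/35) = -1.
Reciprocity: 5 ≡ 1 and 35 ≡ 3 (mod 4), so (5/35) = +(35/5).
Reduce top mod 5: now compute (0/5).
Top reduces to 0: gcd > 1, so the symbol is 0.

0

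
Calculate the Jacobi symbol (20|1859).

Pull out 2^2: since 1859 ≡ 3 (mod 8), (2/1859) = -1, so (2/1859)^2 = +1.
Reciprocity: 5 ≡ 1 and 1859 ≡ 3 (mod 4), so (5/1859) = +(1859/5).
Reduce top mod 5: now compute (4/5).
Pull out 2^2: since 5 ≡ 5 (mod 8), (2/5) = -1, so (2/5)^2 = +1.
Reached (1/5) = 1. Collecting the sign flips along the way, the symbol is +1.

1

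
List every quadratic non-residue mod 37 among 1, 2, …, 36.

2, 5, 6, 8, 13, 14, 15, 17, 18, 19, 20, 22, 23, 24, 29, 31, 32, 35

Square k = 1,…,18 (k and 37−k give the same square):
1²=1, 2²=4, 3²=9, 4²=16, 5²=25, 6²=36, 7²≡12, 8²≡27, 9²≡7, 10²≡26, 11²≡10, 12²≡33, 13²≡21, 14²≡11, 15²≡3, 16²≡34, 17²≡30, 18²≡28 (mod 37).
The residues are {1, 3, 4, 7, 9, 10, 11, 12, 16, 21, 25, 26, 27, 28, 30, 33, 34, 36}; the non-residues are the remaining 18 nonzero classes.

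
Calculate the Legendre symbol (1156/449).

1

Euler's criterion: (1156/449) ≡ 258^224 (mod 449).
258^2 ≡ 112 (mod 449)
258^4 ≡ 421 (mod 449)
258^8 ≡ 335 (mod 449)
258^16 ≡ 424 (mod 449)
258^32 ≡ 176 (mod 449)
258^64 ≡ 444 (mod 449)
258^128 ≡ 25 (mod 449)
258^224 = 258^(128+64+32) ≡ 1 (mod 449).
Result is 1, so (1156/449) = 1.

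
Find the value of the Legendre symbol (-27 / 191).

-1

First reduce: -27 ≡ 164 (mod 191).
Pull out 2^2: since 191 ≡ 7 (mod 8), (2/191) = +1, so (2/191)^2 = +1.
Reciprocity: 41 ≡ 1 and 191 ≡ 3 (mod 4), so (41/191) = +(191/41).
Reduce top mod 41: now compute (27/41).
Reciprocity: 27 ≡ 3 and 41 ≡ 1 (mod 4), so (27/41) = +(41/27).
Reduce top mod 27: now compute (14/27).
Pull out 2: since 27 ≡ 3 (mod 8), (2/27) = -1.
Reciprocity: 7 ≡ 3 and 27 ≡ 3 (mod 4), so (7/27) = −(27/7).
Reduce top mod 7: now compute (6/7).
Pull out 2: since 7 ≡ 7 (mod 8), (2/7) = +1.
Reciprocity: 3 ≡ 3 and 7 ≡ 3 (mod 4), so (3/7) = −(7/3).
Reduce top mod 3: now compute (1/3).
Reached (1/3) = 1. Collecting the sign flips along the way, the symbol is -1.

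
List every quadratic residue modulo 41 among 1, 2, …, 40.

Square k = 1,…,20 (k and 41−k give the same square):
1²=1, 2²=4, 3²=9, 4²=16, 5²=25, 6²=36, 7²≡8, 8²≡23, 9²≡40, 10²≡18, 11²≡39, 12²≡21, 13²≡5, 14²≡32, 15²≡20, 16²≡10, 17²≡2, 18²≡37, 19²≡33, 20²≡31 (mod 41).
So the quadratic residues mod 41 are {1, 2, 4, 5, 8, 9, 10, 16, 18, 20, 21, 23, 25, 31, 32, 33, 36, 37, 39, 40}.

1,2,4,5,8,9,10,16,18,20,21,23,25,31,32,33,36,37,39,40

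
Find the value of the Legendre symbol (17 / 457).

Euler's criterion: (17/457) ≡ 17^228 (mod 457).
17^2 ≡ 289 (mod 457)
17^4 ≡ 347 (mod 457)
17^8 ≡ 218 (mod 457)
17^16 ≡ 453 (mod 457)
17^32 ≡ 16 (mod 457)
17^64 ≡ 256 (mod 457)
17^128 ≡ 185 (mod 457)
17^228 = 17^(128+64+32+4) ≡ 1 (mod 457).
Result is 1, so (17/457) = 1.

1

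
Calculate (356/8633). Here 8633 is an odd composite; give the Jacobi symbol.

Pull out 2^2: since 8633 ≡ 1 (mod 8), (2/8633) = +1, so (2/8633)^2 = +1.
Reciprocity: 89 ≡ 1 and 8633 ≡ 1 (mod 4), so (89/8633) = +(8633/89).
Reduce top mod 89: now compute (0/89).
Top reduces to 0: gcd > 1, so the symbol is 0.

0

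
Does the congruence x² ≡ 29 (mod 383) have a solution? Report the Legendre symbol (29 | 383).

1

Euler's criterion: (29/383) ≡ 29^191 (mod 383).
29^2 ≡ 75 (mod 383)
29^4 ≡ 263 (mod 383)
29^8 ≡ 229 (mod 383)
29^16 ≡ 353 (mod 383)
29^32 ≡ 134 (mod 383)
29^64 ≡ 338 (mod 383)
29^128 ≡ 110 (mod 383)
29^191 = 29^(128+32+16+8+4+2+1) ≡ 1 (mod 383).
Result is 1, so (29/383) = 1.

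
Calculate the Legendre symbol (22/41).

Pull out 2: since 41 ≡ 1 (mod 8), (2/41) = +1.
Reciprocity: 11 ≡ 3 and 41 ≡ 1 (mod 4), so (11/41) = +(41/11).
Reduce top mod 11: now compute (8/11).
Pull out 2^3: since 11 ≡ 3 (mod 8), (2/11) = -1, so (2/11)^3 = -1.
Reached (1/11) = 1. Collecting the sign flips along the way, the symbol is -1.

-1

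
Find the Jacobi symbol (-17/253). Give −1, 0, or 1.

First reduce: -17 ≡ 236 (mod 253).
Pull out 2^2: since 253 ≡ 5 (mod 8), (2/253) = -1, so (2/253)^2 = +1.
Reciprocity: 59 ≡ 3 and 253 ≡ 1 (mod 4), so (59/253) = +(253/59).
Reduce top mod 59: now compute (17/59).
Reciprocity: 17 ≡ 1 and 59 ≡ 3 (mod 4), so (17/59) = +(59/17).
Reduce top mod 17: now compute (8/17).
Pull out 2^3: since 17 ≡ 1 (mod 8), (2/17) = +1, so (2/17)^3 = +1.
Reached (1/17) = 1. Collecting the sign flips along the way, the symbol is +1.

1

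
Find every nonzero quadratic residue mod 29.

Square k = 1,…,14 (k and 29−k give the same square):
1²=1, 2²=4, 3²=9, 4²=16, 5²=25, 6²≡7, 7²≡20, 8²≡6, 9²≡23, 10²≡13, 11²≡5, 12²≡28, 13²≡24, 14²≡22 (mod 29).
So the quadratic residues mod 29 are {1, 4, 5, 6, 7, 9, 13, 16, 20, 22, 23, 24, 25, 28}.

1,4,5,6,7,9,13,16,20,22,23,24,25,28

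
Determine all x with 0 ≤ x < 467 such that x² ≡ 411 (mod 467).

Since 467 ≡ 3 (mod 4), a square root of 411 is 411^((467+1)/4) = 411^117 mod 467.
Repeated squaring: 411^2≡334, 411^4≡410, 411^8≡447, 411^16≡400, 411^32≡286, 411^64≡71 (mod 467).
411^117 = 411^(64+32+16+4+1) ≡ 280 (mod 467).
Check: 280² = 78400 ≡ 411 (mod 467). The two roots are 187 and 280.

187, 280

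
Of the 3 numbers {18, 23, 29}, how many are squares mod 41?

(18/41) = +1 → QR.
(23/41) = +1 → QR.
(29/41) = -1 → non-residue.
Total quadratic residues among the 3: 2.

2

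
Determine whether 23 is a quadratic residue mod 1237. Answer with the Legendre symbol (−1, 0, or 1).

Reciprocity: 23 ≡ 3 and 1237 ≡ 1 (mod 4), so (23/1237) = +(1237/23).
Reduce top mod 23: now compute (18/23).
Pull out 2: since 23 ≡ 7 (mod 8), (2/23) = +1.
Reciprocity: 9 ≡ 1 and 23 ≡ 3 (mod 4), so (9/23) = +(23/9).
Reduce top mod 9: now compute (5/9).
Reciprocity: 5 ≡ 1 and 9 ≡ 1 (mod 4), so (5/9) = +(9/5).
Reduce top mod 5: now compute (4/5).
Pull out 2^2: since 5 ≡ 5 (mod 8), (2/5) = -1, so (2/5)^2 = +1.
Reached (1/5) = 1. Collecting the sign flips along the way, the symbol is +1.

1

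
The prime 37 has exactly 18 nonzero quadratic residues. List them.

Square k = 1,…,18 (k and 37−k give the same square):
1²=1, 2²=4, 3²=9, 4²=16, 5²=25, 6²=36, 7²≡12, 8²≡27, 9²≡7, 10²≡26, 11²≡10, 12²≡33, 13²≡21, 14²≡11, 15²≡3, 16²≡34, 17²≡30, 18²≡28 (mod 37).
So the quadratic residues mod 37 are {1, 3, 4, 7, 9, 10, 11, 12, 16, 21, 25, 26, 27, 28, 30, 33, 34, 36}.

1,3,4,7,9,10,11,12,16,21,25,26,27,28,30,33,34,36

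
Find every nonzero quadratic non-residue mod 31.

3, 6, 11, 12, 13, 15, 17, 21, 22, 23, 24, 26, 27, 29, 30

Square k = 1,…,15 (k and 31−k give the same square):
1²=1, 2²=4, 3²=9, 4²=16, 5²=25, 6²≡5, 7²≡18, 8²≡2, 9²≡19, 10²≡7, 11²≡28, 12²≡20, 13²≡14, 14²≡10, 15²≡8 (mod 31).
The residues are {1, 2, 4, 5, 7, 8, 9, 10, 14, 16, 18, 19, 20, 25, 28}; the non-residues are the remaining 15 nonzero classes.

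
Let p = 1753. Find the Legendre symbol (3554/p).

First reduce: 3554 ≡ 48 (mod 1753).
Pull out 2^4: since 1753 ≡ 1 (mod 8), (2/1753) = +1, so (2/1753)^4 = +1.
Reciprocity: 3 ≡ 3 and 1753 ≡ 1 (mod 4), so (3/1753) = +(1753/3).
Reduce top mod 3: now compute (1/3).
Reached (1/3) = 1. Collecting the sign flips along the way, the symbol is +1.

1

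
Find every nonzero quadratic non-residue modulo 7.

Square k = 1,…,3 (k and 7−k give the same square):
1²=1, 2²=4, 3²≡2 (mod 7).
The residues are {1, 2, 4}; the non-residues are the remaining 3 nonzero classes.

3,5,6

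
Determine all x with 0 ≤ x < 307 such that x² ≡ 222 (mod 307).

Since 307 ≡ 3 (mod 4), a square root of 222 is 222^((307+1)/4) = 222^77 mod 307.
Repeated squaring: 222^2≡164, 222^4≡187, 222^8≡278, 222^16≡227, 222^32≡260, 222^64≡60 (mod 307).
222^77 = 222^(64+8+4+1) ≡ 284 (mod 307).
Check: 284² = 80656 ≡ 222 (mod 307). The two roots are 23 and 284.

23, 284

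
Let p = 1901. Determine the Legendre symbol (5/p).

1

Reciprocity: 5 ≡ 1 and 1901 ≡ 1 (mod 4), so (5/1901) = +(1901/5).
Reduce top mod 5: now compute (1/5).
Reached (1/5) = 1. Collecting the sign flips along the way, the symbol is +1.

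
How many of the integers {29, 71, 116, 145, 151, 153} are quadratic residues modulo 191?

1

(29/191) = -1 → non-residue.
(71/191) = -1 → non-residue.
(116/191) = -1 → non-residue.
(145/191) = -1 → non-residue.
(151/191) = -1 → non-residue.
(153/191) = +1 → QR.
Total quadratic residues among the 6: 1.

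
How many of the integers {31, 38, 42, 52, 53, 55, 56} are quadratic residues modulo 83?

2

(31/83) = +1 → QR.
(38/83) = +1 → QR.
(42/83) = -1 → non-residue.
(52/83) = -1 → non-residue.
(53/83) = -1 → non-residue.
(55/83) = -1 → non-residue.
(56/83) = -1 → non-residue.
Total quadratic residues among the 7: 2.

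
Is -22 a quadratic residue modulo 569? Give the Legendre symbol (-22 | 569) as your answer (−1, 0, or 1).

First reduce: -22 ≡ 547 (mod 569).
Reciprocity: 547 ≡ 3 and 569 ≡ 1 (mod 4), so (547/569) = +(569/547).
Reduce top mod 547: now compute (22/547).
Pull out 2: since 547 ≡ 3 (mod 8), (2/547) = -1.
Reciprocity: 11 ≡ 3 and 547 ≡ 3 (mod 4), so (11/547) = −(547/11).
Reduce top mod 11: now compute (8/11).
Pull out 2^3: since 11 ≡ 3 (mod 8), (2/11) = -1, so (2/11)^3 = -1.
Reached (1/11) = 1. Collecting the sign flips along the way, the symbol is -1.

-1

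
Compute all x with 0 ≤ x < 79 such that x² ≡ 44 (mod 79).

Since 79 ≡ 3 (mod 4), a square root of 44 is 44^((79+1)/4) = 44^20 mod 79.
Repeated squaring: 44^2≡40, 44^4≡20, 44^8≡5, 44^16≡25 (mod 79).
44^20 = 44^(16+4) ≡ 26 (mod 79).
Check: 26² = 676 ≡ 44 (mod 79). The two roots are 26 and 53.

26, 53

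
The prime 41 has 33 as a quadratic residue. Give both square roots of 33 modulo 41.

41 ≡ 1 (mod 4), so we find a root by search.
Trying successive values, 19² = 361 ≡ 33 (mod 41). The other root is 41 − 19 = 22.

19, 22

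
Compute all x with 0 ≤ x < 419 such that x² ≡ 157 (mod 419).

24, 395

Since 419 ≡ 3 (mod 4), a square root of 157 is 157^((419+1)/4) = 157^105 mod 419.
Repeated squaring: 157^2≡347, 157^4≡156, 157^8≡34, 157^16≡318, 157^32≡145, 157^64≡75 (mod 419).
157^105 = 157^(64+32+8+1) ≡ 395 (mod 419).
Check: 395² = 156025 ≡ 157 (mod 419). The two roots are 24 and 395.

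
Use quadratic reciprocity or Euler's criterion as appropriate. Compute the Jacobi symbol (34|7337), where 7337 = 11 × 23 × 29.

Pull out 2: since 7337 ≡ 1 (mod 8), (2/7337) = +1.
Reciprocity: 17 ≡ 1 and 7337 ≡ 1 (mod 4), so (17/7337) = +(7337/17).
Reduce top mod 17: now compute (10/17).
Pull out 2: since 17 ≡ 1 (mod 8), (2/17) = +1.
Reciprocity: 5 ≡ 1 and 17 ≡ 1 (mod 4), so (5/17) = +(17/5).
Reduce top mod 5: now compute (2/5).
Pull out 2: since 5 ≡ 5 (mod 8), (2/5) = -1.
Reached (1/5) = 1. Collecting the sign flips along the way, the symbol is -1.

-1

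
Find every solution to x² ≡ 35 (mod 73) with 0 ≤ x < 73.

20, 53

73 ≡ 1 (mod 4), so we find a root by search.
Trying successive values, 20² = 400 ≡ 35 (mod 73). The other root is 73 − 20 = 53.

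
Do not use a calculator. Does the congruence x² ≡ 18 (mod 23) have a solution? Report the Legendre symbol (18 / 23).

1

Pull out 2: since 23 ≡ 7 (mod 8), (2/23) = +1.
Reciprocity: 9 ≡ 1 and 23 ≡ 3 (mod 4), so (9/23) = +(23/9).
Reduce top mod 9: now compute (5/9).
Reciprocity: 5 ≡ 1 and 9 ≡ 1 (mod 4), so (5/9) = +(9/5).
Reduce top mod 5: now compute (4/5).
Pull out 2^2: since 5 ≡ 5 (mod 8), (2/5) = -1, so (2/5)^2 = +1.
Reached (1/5) = 1. Collecting the sign flips along the way, the symbol is +1.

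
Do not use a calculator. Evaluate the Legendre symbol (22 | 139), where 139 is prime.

Euler's criterion: (22/139) ≡ 22^69 (mod 139).
22^2 ≡ 67 (mod 139)
22^4 ≡ 41 (mod 139)
22^8 ≡ 13 (mod 139)
22^16 ≡ 30 (mod 139)
22^32 ≡ 66 (mod 139)
22^64 ≡ 47 (mod 139)
22^69 = 22^(64+4+1) ≡ 138 (mod 139).
Result is 138 ≡ −1, so (22/139) = −1.

-1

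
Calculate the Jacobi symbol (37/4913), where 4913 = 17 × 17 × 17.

Reciprocity: 37 ≡ 1 and 4913 ≡ 1 (mod 4), so (37/4913) = +(4913/37).
Reduce top mod 37: now compute (29/37).
Reciprocity: 29 ≡ 1 and 37 ≡ 1 (mod 4), so (29/37) = +(37/29).
Reduce top mod 29: now compute (8/29).
Pull out 2^3: since 29 ≡ 5 (mod 8), (2/29) = -1, so (2/29)^3 = -1.
Reached (1/29) = 1. Collecting the sign flips along the way, the symbol is -1.

-1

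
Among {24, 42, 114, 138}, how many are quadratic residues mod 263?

2

(24/263) = +1 → QR.
(42/263) = -1 → non-residue.
(114/263) = -1 → non-residue.
(138/263) = +1 → QR.
Total quadratic residues among the 4: 2.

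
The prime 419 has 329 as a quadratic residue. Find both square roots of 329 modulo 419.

Since 419 ≡ 3 (mod 4), a square root of 329 is 329^((419+1)/4) = 329^105 mod 419.
Repeated squaring: 329^2≡139, 329^4≡47, 329^8≡114, 329^16≡7, 329^32≡49, 329^64≡306 (mod 419).
329^105 = 329^(64+32+8+1) ≡ 343 (mod 419).
Check: 343² = 117649 ≡ 329 (mod 419). The two roots are 76 and 343.

76, 343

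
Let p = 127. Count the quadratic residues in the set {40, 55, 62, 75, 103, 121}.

(40/127) = -1 → non-residue.
(55/127) = -1 → non-residue.
(62/127) = +1 → QR.
(75/127) = -1 → non-residue.
(103/127) = +1 → QR.
(121/127) = +1 → QR.
Total quadratic residues among the 6: 3.

3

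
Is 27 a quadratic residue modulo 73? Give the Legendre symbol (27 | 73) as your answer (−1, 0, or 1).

1

Euler's criterion: (27/73) ≡ 27^36 (mod 73).
27^2 ≡ 72 (mod 73)
27^4 ≡ 1 (mod 73)
27^8 ≡ 1 (mod 73)
27^16 ≡ 1 (mod 73)
27^32 ≡ 1 (mod 73)
27^36 = 27^(32+4) ≡ 1 (mod 73).
Result is 1, so (27/73) = 1.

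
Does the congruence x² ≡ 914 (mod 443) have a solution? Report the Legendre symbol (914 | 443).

-1

First reduce: 914 ≡ 28 (mod 443).
Pull out 2^2: since 443 ≡ 3 (mod 8), (2/443) = -1, so (2/443)^2 = +1.
Reciprocity: 7 ≡ 3 and 443 ≡ 3 (mod 4), so (7/443) = −(443/7).
Reduce top mod 7: now compute (2/7).
Pull out 2: since 7 ≡ 7 (mod 8), (2/7) = +1.
Reached (1/7) = 1. Collecting the sign flips along the way, the symbol is -1.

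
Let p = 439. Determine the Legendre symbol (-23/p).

First reduce: -23 ≡ 416 (mod 439).
Pull out 2^5: since 439 ≡ 7 (mod 8), (2/439) = +1, so (2/439)^5 = +1.
Reciprocity: 13 ≡ 1 and 439 ≡ 3 (mod 4), so (13/439) = +(439/13).
Reduce top mod 13: now compute (10/13).
Pull out 2: since 13 ≡ 5 (mod 8), (2/13) = -1.
Reciprocity: 5 ≡ 1 and 13 ≡ 1 (mod 4), so (5/13) = +(13/5).
Reduce top mod 5: now compute (3/5).
Reciprocity: 3 ≡ 3 and 5 ≡ 1 (mod 4), so (3/5) = +(5/3).
Reduce top mod 3: now compute (2/3).
Pull out 2: since 3 ≡ 3 (mod 8), (2/3) = -1.
Reached (1/3) = 1. Collecting the sign flips along the way, the symbol is +1.

1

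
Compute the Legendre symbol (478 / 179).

First reduce: 478 ≡ 120 (mod 179).
Pull out 2^3: since 179 ≡ 3 (mod 8), (2/179) = -1, so (2/179)^3 = -1.
Reciprocity: 15 ≡ 3 and 179 ≡ 3 (mod 4), so (15/179) = −(179/15).
Reduce top mod 15: now compute (14/15).
Pull out 2: since 15 ≡ 7 (mod 8), (2/15) = +1.
Reciprocity: 7 ≡ 3 and 15 ≡ 3 (mod 4), so (7/15) = −(15/7).
Reduce top mod 7: now compute (1/7).
Reached (1/7) = 1. Collecting the sign flips along the way, the symbol is -1.

-1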